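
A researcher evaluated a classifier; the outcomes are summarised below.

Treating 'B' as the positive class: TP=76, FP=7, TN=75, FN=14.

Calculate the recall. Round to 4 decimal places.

0.8444

Recall = TP/(TP+FN) = 76/(76+14) = 76/90 = 0.8444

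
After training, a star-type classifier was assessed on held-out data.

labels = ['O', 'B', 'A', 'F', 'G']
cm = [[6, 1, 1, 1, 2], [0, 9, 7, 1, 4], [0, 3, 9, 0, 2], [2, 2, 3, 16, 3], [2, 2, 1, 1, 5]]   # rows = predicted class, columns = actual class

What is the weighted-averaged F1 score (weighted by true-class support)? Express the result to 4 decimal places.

Per-class F1 score (2·TP/(2·TP+FP+FN)):
  O: TP=6, FP=1+1+1+2=5, FN=0+0+2+2=4 → 12/21 = 0.57143
  B: TP=9, FP=0+7+1+4=12, FN=1+3+2+2=8 → 18/38 = 0.47368
  A: TP=9, FP=0+3+0+2=5, FN=1+7+3+1=12 → 18/35 = 0.51429
  F: TP=16, FP=2+2+3+3=10, FN=1+1+0+1=3 → 32/45 = 0.71111
  G: TP=5, FP=2+2+1+1=6, FN=2+4+2+3=11 → 10/27 = 0.37037
Weighted-F1 score = Σ (supportᵢ/N)·F1 scoreᵢ with N=83: (10/83)·0.57143 + (17/83)·0.47368 + (21/83)·0.51429 + (19/83)·0.71111 + (16/83)·0.37037 = 0.5302

0.5302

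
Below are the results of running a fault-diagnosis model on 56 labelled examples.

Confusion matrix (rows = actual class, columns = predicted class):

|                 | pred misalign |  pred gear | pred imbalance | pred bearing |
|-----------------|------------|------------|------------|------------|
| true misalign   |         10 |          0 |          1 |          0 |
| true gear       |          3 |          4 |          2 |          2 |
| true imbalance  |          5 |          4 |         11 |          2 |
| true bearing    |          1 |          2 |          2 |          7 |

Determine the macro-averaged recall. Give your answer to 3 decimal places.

0.589

Per-class recall (TP/(TP+FN)):
  misalign: TP=10, FN=0+1+0=1 → 10/11 = 0.9091
  gear: TP=4, FN=3+2+2=7 → 4/11 = 0.3636
  imbalance: TP=11, FN=5+4+2=11 → 11/22 = 0.5000
  bearing: TP=7, FN=1+2+2=5 → 7/12 = 0.5833
Macro-recall = mean = (0.9091 + 0.3636 + 0.5000 + 0.5833) / 4 = 0.589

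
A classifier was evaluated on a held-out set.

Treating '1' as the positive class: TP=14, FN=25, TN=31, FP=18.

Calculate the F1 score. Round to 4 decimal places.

0.3944

Precision = TP/(TP+FP) = 14/32 = 0.4375
Recall = TP/(TP+FN) = 14/39 = 0.3590
F1 = 2·TP/(2·TP+FP+FN) = 28/71 = 0.3944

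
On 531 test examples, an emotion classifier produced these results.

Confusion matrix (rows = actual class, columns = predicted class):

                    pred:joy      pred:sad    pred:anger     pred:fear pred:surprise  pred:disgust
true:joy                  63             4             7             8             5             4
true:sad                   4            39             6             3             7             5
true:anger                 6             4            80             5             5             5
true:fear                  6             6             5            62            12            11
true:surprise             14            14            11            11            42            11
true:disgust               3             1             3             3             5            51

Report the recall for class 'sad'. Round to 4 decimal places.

0.6094

Take TP from the diagonal, FP from the rest of the 'sad' prediction marginal, FN from the rest of the 'sad' actual marginal.
recall = TP/(TP+FN).
sad: TP=39, FN=4+6+3+7+5=25 → 39/64 = 0.60938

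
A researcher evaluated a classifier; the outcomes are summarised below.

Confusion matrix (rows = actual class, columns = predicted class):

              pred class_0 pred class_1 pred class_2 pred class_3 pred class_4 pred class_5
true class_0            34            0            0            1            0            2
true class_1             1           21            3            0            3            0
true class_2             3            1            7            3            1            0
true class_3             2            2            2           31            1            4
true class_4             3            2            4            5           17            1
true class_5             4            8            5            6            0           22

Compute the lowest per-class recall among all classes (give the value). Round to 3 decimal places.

0.467

Per-class recall (TP/(TP+FN)):
  class_0: TP=34, FN=0+0+1+0+2=3 → 34/37 = 0.9189
  class_1: TP=21, FN=1+3+0+3+0=7 → 21/28 = 0.7500
  class_2: TP=7, FN=3+1+3+1+0=8 → 7/15 = 0.4667
  class_3: TP=31, FN=2+2+2+1+4=11 → 31/42 = 0.7381
  class_4: TP=17, FN=3+2+4+5+1=15 → 17/32 = 0.5313
  class_5: TP=22, FN=4+8+5+6+0=23 → 22/45 = 0.4889
Lowest is class 'class_2' with recall = 0.467.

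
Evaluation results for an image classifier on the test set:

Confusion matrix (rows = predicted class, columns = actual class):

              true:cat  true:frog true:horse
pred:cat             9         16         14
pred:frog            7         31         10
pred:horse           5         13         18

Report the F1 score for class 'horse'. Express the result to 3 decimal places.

0.462

One-vs-rest for 'horse': TP = diagonal; FP = other classes predicted 'horse'; FN = 'horse' predicted as other.
F1 score = 2·TP/(2·TP+FP+FN).
horse: TP=18, FP=5+13=18, FN=14+10=24 → 36/78 = 0.4615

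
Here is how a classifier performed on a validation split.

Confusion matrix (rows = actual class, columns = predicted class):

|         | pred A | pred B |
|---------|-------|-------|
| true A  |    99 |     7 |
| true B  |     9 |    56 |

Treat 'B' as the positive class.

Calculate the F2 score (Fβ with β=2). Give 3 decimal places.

Fβ = (1+β²)·TP / ((1+β²)·TP + β²·FN + FP), with β²=4
= 5·56 / (5·56 + 4·9 + 7) = 0.867

0.867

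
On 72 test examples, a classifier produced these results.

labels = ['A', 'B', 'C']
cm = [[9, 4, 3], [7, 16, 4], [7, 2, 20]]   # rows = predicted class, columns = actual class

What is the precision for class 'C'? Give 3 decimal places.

precision = TP/(TP+FP).
C: TP=20, FP=7+2=9 → 20/29 = 0.6897

0.690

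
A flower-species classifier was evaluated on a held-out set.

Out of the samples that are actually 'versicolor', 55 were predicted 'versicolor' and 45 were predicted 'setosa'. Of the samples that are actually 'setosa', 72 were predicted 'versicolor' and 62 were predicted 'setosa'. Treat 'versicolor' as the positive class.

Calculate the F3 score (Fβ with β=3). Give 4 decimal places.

0.5355

Fβ = (1+β²)·TP / ((1+β²)·TP + β²·FN + FP), with β²=9
= 10·55 / (10·55 + 9·45 + 72) = 0.5355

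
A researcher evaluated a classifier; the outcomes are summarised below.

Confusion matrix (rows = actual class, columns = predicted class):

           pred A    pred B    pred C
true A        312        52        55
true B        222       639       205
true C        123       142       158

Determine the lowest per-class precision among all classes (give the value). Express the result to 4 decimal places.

0.3780

Per-class precision (TP/(TP+FP)):
  A: TP=312, FP=222+123=345 → 312/657 = 0.47489
  B: TP=639, FP=52+142=194 → 639/833 = 0.76711
  C: TP=158, FP=55+205=260 → 158/418 = 0.37799
Lowest is class 'C' with precision = 0.3780.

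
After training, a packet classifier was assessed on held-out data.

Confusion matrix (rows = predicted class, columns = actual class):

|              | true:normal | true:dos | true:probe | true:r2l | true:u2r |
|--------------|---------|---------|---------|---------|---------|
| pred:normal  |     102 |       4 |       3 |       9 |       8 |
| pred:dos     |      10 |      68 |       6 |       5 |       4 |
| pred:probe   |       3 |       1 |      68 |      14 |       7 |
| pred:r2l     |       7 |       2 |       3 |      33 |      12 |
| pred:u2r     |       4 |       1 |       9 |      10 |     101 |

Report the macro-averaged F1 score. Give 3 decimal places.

Per-class F1 score (2·TP/(2·TP+FP+FN)):
  normal: TP=102, FP=4+3+9+8=24, FN=10+3+7+4=24 → 204/252 = 0.8095
  dos: TP=68, FP=10+6+5+4=25, FN=4+1+2+1=8 → 136/169 = 0.8047
  probe: TP=68, FP=3+1+14+7=25, FN=3+6+3+9=21 → 136/182 = 0.7473
  r2l: TP=33, FP=7+2+3+12=24, FN=9+5+14+10=38 → 66/128 = 0.5156
  u2r: TP=101, FP=4+1+9+10=24, FN=8+4+7+12=31 → 202/257 = 0.7860
Macro-F1 score = mean = (0.8095 + 0.8047 + 0.7473 + 0.5156 + 0.7860) / 5 = 0.733

0.733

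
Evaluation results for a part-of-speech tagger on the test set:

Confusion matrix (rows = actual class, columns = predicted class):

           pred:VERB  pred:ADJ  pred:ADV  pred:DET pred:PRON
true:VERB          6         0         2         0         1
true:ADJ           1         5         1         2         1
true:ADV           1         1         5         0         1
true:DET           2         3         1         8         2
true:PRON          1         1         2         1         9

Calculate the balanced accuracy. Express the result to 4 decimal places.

Balanced accuracy = mean of per-class recall.
  VERB: recall = 6/9 = 0.66667
  ADJ: recall = 5/10 = 0.50000
  ADV: recall = 5/8 = 0.62500
  DET: recall = 8/16 = 0.50000
  PRON: recall = 9/14 = 0.64286
Mean = (0.66667 + 0.50000 + 0.62500 + 0.50000 + 0.64286) / 5 = 0.5869

0.5869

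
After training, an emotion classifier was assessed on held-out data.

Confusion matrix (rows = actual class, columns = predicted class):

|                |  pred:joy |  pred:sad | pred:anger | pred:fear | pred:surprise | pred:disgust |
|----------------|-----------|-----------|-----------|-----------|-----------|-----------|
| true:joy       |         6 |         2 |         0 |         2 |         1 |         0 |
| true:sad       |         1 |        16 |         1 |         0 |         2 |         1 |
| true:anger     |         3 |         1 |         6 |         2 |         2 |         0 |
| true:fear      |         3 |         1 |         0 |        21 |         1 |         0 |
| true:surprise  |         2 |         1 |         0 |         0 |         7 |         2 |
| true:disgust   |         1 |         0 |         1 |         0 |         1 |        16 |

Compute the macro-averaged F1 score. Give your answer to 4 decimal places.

0.6593

Per-class F1 score (2·TP/(2·TP+FP+FN)):
  joy: TP=6, FP=1+3+3+2+1=10, FN=2+0+2+1+0=5 → 12/27 = 0.44444
  sad: TP=16, FP=2+1+1+1+0=5, FN=1+1+0+2+1=5 → 32/42 = 0.76190
  anger: TP=6, FP=0+1+0+0+1=2, FN=3+1+2+2+0=8 → 12/22 = 0.54545
  fear: TP=21, FP=2+0+2+0+0=4, FN=3+1+0+1+0=5 → 42/51 = 0.82353
  surprise: TP=7, FP=1+2+2+1+1=7, FN=2+1+0+0+2=5 → 14/26 = 0.53846
  disgust: TP=16, FP=0+1+0+0+2=3, FN=1+0+1+0+1=3 → 32/38 = 0.84211
Macro-F1 score = mean = (0.44444 + 0.76190 + 0.54545 + 0.82353 + 0.53846 + 0.84211) / 6 = 0.6593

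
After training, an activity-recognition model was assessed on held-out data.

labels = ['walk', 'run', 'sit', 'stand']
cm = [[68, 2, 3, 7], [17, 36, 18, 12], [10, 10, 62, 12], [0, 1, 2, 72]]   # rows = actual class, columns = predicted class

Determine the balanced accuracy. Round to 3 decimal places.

0.726

Balanced accuracy = mean of per-class recall.
  walk: recall = 68/80 = 0.8500
  run: recall = 36/83 = 0.4337
  sit: recall = 62/94 = 0.6596
  stand: recall = 72/75 = 0.9600
Mean = (0.8500 + 0.4337 + 0.6596 + 0.9600) / 4 = 0.726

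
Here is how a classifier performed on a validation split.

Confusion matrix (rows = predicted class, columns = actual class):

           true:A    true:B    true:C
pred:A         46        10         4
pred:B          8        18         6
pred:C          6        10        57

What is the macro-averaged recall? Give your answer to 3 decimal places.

0.697

Per-class recall (TP/(TP+FN)):
  A: TP=46, FN=8+6=14 → 46/60 = 0.7667
  B: TP=18, FN=10+10=20 → 18/38 = 0.4737
  C: TP=57, FN=4+6=10 → 57/67 = 0.8507
Macro-recall = mean = (0.7667 + 0.4737 + 0.8507) / 3 = 0.697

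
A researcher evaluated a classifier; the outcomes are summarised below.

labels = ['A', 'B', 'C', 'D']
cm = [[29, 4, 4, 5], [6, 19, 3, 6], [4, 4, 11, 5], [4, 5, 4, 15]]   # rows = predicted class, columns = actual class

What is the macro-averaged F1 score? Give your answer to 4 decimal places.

0.5612

Per-class F1 score (2·TP/(2·TP+FP+FN)):
  A: TP=29, FP=4+4+5=13, FN=6+4+4=14 → 58/85 = 0.68235
  B: TP=19, FP=6+3+6=15, FN=4+4+5=13 → 38/66 = 0.57576
  C: TP=11, FP=4+4+5=13, FN=4+3+4=11 → 22/46 = 0.47826
  D: TP=15, FP=4+5+4=13, FN=5+6+5=16 → 30/59 = 0.50847
Macro-F1 score = mean = (0.68235 + 0.57576 + 0.47826 + 0.50847) / 4 = 0.5612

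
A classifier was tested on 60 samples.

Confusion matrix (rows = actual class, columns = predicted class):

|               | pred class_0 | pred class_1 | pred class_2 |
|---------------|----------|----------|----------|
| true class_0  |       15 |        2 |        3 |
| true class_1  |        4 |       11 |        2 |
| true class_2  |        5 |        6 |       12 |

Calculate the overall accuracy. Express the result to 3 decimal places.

0.633

Accuracy = trace / total = (15+11+12=38) / 60 = 38/60 = 0.633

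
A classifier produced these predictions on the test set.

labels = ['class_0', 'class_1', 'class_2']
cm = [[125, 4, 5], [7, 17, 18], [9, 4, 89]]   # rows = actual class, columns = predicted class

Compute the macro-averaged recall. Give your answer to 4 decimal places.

0.7367

Per-class recall (TP/(TP+FN)):
  class_0: TP=125, FN=4+5=9 → 125/134 = 0.93284
  class_1: TP=17, FN=7+18=25 → 17/42 = 0.40476
  class_2: TP=89, FN=9+4=13 → 89/102 = 0.87255
Macro-recall = mean = (0.93284 + 0.40476 + 0.87255) / 3 = 0.7367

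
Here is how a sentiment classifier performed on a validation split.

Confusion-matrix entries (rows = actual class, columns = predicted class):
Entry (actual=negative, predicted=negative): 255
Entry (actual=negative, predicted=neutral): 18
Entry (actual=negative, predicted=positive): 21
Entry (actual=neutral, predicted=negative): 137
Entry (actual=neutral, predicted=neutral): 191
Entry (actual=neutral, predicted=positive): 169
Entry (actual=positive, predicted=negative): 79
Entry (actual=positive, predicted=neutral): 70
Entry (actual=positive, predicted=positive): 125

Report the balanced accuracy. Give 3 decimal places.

0.569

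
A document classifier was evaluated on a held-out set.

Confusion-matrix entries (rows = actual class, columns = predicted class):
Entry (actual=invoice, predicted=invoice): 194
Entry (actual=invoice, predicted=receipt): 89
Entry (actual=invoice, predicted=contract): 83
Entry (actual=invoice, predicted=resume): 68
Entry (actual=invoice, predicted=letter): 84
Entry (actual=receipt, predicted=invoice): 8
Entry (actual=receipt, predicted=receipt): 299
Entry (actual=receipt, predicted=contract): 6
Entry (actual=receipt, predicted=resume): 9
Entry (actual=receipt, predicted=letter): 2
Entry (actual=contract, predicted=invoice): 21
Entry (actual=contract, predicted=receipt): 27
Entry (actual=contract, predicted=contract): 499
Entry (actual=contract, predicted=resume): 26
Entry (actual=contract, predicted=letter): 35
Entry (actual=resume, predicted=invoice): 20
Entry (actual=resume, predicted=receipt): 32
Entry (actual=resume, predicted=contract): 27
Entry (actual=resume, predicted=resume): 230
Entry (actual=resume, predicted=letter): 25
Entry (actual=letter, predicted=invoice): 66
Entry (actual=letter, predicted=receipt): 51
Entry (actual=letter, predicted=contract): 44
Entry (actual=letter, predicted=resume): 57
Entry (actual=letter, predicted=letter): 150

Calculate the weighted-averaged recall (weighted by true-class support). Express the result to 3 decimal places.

Per-class recall (TP/(TP+FN)):
  invoice: TP=194, FN=89+83+68+84=324 → 194/518 = 0.3745
  receipt: TP=299, FN=8+6+9+2=25 → 299/324 = 0.9228
  contract: TP=499, FN=21+27+26+35=109 → 499/608 = 0.8207
  resume: TP=230, FN=20+32+27+25=104 → 230/334 = 0.6886
  letter: TP=150, FN=66+51+44+57=218 → 150/368 = 0.4076
Weighted-recall = Σ (supportᵢ/N)·recallᵢ with N=2152: (518/2152)·0.3745 + (324/2152)·0.9228 + (608/2152)·0.8207 + (334/2152)·0.6886 + (368/2152)·0.4076 = 0.638

0.638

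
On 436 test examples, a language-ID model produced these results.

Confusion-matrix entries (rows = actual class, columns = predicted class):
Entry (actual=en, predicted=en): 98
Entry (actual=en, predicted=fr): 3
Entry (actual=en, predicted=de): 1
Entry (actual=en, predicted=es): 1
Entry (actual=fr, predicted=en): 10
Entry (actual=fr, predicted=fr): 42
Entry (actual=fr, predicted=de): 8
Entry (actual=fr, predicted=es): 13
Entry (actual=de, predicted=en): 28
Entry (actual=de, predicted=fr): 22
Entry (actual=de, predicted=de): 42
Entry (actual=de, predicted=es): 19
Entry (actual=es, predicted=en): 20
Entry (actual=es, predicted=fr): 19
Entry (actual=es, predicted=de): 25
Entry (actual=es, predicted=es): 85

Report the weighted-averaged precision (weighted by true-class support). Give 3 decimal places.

Per-class precision (TP/(TP+FP)):
  en: TP=98, FP=10+28+20=58 → 98/156 = 0.6282
  fr: TP=42, FP=3+22+19=44 → 42/86 = 0.4884
  de: TP=42, FP=1+8+25=34 → 42/76 = 0.5526
  es: TP=85, FP=1+13+19=33 → 85/118 = 0.7203
Weighted-precision = Σ (supportᵢ/N)·precisionᵢ with N=436: (103/436)·0.6282 + (73/436)·0.4884 + (111/436)·0.5526 + (149/436)·0.7203 = 0.617

0.617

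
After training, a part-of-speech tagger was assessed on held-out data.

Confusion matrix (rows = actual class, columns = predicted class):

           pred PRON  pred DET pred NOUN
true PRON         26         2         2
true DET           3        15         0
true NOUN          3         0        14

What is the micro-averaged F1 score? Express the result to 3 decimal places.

0.846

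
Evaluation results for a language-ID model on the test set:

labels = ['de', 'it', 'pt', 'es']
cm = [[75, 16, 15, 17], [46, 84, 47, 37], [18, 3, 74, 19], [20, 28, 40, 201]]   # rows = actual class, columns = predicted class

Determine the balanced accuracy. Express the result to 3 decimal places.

0.587

Balanced accuracy = mean of per-class recall.
  de: recall = 75/123 = 0.6098
  it: recall = 84/214 = 0.3925
  pt: recall = 74/114 = 0.6491
  es: recall = 201/289 = 0.6955
Mean = (0.6098 + 0.3925 + 0.6491 + 0.6955) / 4 = 0.587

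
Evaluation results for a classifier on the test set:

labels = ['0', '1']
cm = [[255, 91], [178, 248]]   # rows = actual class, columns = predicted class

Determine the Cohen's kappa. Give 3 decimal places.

0.312

Observed agreement pₒ = trace/N = 503/772 = 0.6516
Expected agreement pₑ = Σ (rowᵢ·colᵢ)/N² = (346·433 + 426·339)/772² = 0.4937
κ = (pₒ − pₑ)/(1 − pₑ) = (0.6516 − 0.4937)/(1 − 0.4937) = 0.312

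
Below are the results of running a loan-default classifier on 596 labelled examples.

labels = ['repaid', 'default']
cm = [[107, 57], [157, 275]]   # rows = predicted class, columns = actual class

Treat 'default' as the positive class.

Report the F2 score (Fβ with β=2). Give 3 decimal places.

0.781

Fβ = (1+β²)·TP / ((1+β²)·TP + β²·FN + FP), with β²=4
= 5·275 / (5·275 + 4·57 + 157) = 0.781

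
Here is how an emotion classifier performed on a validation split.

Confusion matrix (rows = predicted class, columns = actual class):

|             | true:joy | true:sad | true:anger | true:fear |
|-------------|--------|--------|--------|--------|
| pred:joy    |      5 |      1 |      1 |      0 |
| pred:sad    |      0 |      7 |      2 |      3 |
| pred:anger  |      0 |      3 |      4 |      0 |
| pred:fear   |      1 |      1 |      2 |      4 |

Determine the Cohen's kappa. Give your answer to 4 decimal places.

Observed agreement pₒ = trace/N = 20/34 = 0.58824
Expected agreement pₑ = Σ (rowᵢ·colᵢ)/N² = (6·7 + 12·12 + 9·7 + 7·8)/34² = 0.26384
κ = (pₒ − pₑ)/(1 − pₑ) = (0.58824 − 0.26384)/(1 − 0.26384) = 0.4407

0.4407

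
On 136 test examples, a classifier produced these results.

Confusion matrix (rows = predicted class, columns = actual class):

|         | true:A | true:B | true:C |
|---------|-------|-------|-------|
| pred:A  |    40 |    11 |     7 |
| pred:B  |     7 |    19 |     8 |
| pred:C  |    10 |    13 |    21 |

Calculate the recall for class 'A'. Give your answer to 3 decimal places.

recall = TP/(TP+FN).
A: TP=40, FN=7+10=17 → 40/57 = 0.7018

0.702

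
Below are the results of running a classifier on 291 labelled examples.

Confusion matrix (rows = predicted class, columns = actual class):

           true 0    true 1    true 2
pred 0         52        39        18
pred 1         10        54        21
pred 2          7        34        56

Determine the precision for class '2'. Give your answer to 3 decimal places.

One-vs-rest for '2': TP = diagonal; FP = other classes predicted '2'; FN = '2' predicted as other.
precision = TP/(TP+FP).
2: TP=56, FP=7+34=41 → 56/97 = 0.5773

0.577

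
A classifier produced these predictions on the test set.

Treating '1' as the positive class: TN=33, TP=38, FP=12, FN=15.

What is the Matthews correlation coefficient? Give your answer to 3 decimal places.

0.449

MCC = (TP·TN − FP·FN) / √((TP+FP)(TP+FN)(TN+FP)(TN+FN))
Numerator = 38·33 − 12·15 = 1074
Denominator = √(50·53·45·48) = √5724000 = 2392.4882
MCC = 1074 / 2392.4882 = 0.449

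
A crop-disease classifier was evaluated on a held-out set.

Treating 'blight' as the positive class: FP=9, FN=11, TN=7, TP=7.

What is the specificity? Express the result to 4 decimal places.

0.4375

Specificity = TN/(TN+FP) = 7/(7+9) = 0.4375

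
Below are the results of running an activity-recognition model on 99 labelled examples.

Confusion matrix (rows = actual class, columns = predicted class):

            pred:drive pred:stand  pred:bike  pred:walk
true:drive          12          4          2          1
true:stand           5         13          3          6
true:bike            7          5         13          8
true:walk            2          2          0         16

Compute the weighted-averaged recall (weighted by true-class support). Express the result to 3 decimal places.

Per-class recall (TP/(TP+FN)):
  drive: TP=12, FN=4+2+1=7 → 12/19 = 0.6316
  stand: TP=13, FN=5+3+6=14 → 13/27 = 0.4815
  bike: TP=13, FN=7+5+8=20 → 13/33 = 0.3939
  walk: TP=16, FN=2+2+0=4 → 16/20 = 0.8000
Weighted-recall = Σ (supportᵢ/N)·recallᵢ with N=99: (19/99)·0.6316 + (27/99)·0.4815 + (33/99)·0.3939 + (20/99)·0.8000 = 0.545

0.545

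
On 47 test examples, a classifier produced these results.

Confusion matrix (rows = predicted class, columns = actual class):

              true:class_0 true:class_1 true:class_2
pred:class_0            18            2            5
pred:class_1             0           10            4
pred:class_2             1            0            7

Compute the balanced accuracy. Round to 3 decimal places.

Balanced accuracy = mean of per-class recall.
  class_0: recall = 18/19 = 0.9474
  class_1: recall = 10/12 = 0.8333
  class_2: recall = 7/16 = 0.4375
Mean = (0.9474 + 0.8333 + 0.4375) / 3 = 0.739

0.739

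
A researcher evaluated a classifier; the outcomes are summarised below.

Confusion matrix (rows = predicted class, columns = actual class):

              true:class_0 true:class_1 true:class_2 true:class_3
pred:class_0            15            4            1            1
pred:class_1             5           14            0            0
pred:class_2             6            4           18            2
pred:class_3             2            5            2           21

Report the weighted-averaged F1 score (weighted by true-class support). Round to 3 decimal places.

Per-class F1 score (2·TP/(2·TP+FP+FN)):
  class_0: TP=15, FP=4+1+1=6, FN=5+6+2=13 → 30/49 = 0.6122
  class_1: TP=14, FP=5+0+0=5, FN=4+4+5=13 → 28/46 = 0.6087
  class_2: TP=18, FP=6+4+2=12, FN=1+0+2=3 → 36/51 = 0.7059
  class_3: TP=21, FP=2+5+2=9, FN=1+0+2=3 → 42/54 = 0.7778
Weighted-F1 score = Σ (supportᵢ/N)·F1 scoreᵢ with N=100: (28/100)·0.6122 + (27/100)·0.6087 + (21/100)·0.7059 + (24/100)·0.7778 = 0.671

0.671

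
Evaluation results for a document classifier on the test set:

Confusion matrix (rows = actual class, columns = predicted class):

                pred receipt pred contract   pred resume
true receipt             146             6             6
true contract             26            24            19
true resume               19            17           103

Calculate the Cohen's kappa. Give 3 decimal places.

0.589

Observed agreement pₒ = trace/N = 273/366 = 0.7459
Expected agreement pₑ = Σ (rowᵢ·colᵢ)/N² = (158·191 + 69·47 + 139·128)/366² = 0.3823
κ = (pₒ − pₑ)/(1 − pₑ) = (0.7459 − 0.3823)/(1 − 0.3823) = 0.589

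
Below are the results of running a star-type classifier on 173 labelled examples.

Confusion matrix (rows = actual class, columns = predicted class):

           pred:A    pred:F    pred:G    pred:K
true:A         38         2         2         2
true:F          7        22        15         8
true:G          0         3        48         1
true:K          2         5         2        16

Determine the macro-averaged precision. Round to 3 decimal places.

Per-class precision (TP/(TP+FP)):
  A: TP=38, FP=7+0+2=9 → 38/47 = 0.8085
  F: TP=22, FP=2+3+5=10 → 22/32 = 0.6875
  G: TP=48, FP=2+15+2=19 → 48/67 = 0.7164
  K: TP=16, FP=2+8+1=11 → 16/27 = 0.5926
Macro-precision = mean = (0.8085 + 0.6875 + 0.7164 + 0.5926) / 4 = 0.701

0.701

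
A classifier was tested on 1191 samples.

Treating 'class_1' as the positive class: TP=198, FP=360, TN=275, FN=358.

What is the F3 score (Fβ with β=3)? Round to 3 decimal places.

Fβ = (1+β²)·TP / ((1+β²)·TP + β²·FN + FP), with β²=9
= 10·198 / (10·198 + 9·358 + 360) = 0.356

0.356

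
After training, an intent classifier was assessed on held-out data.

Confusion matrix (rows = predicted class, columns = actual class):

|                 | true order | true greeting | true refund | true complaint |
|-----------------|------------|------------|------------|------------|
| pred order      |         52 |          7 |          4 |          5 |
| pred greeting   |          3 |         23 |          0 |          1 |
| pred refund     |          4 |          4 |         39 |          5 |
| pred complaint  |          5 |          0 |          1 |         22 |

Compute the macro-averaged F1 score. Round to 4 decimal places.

Per-class F1 score (2·TP/(2·TP+FP+FN)):
  order: TP=52, FP=7+4+5=16, FN=3+4+5=12 → 104/132 = 0.78788
  greeting: TP=23, FP=3+0+1=4, FN=7+4+0=11 → 46/61 = 0.75410
  refund: TP=39, FP=4+4+5=13, FN=4+0+1=5 → 78/96 = 0.81250
  complaint: TP=22, FP=5+0+1=6, FN=5+1+5=11 → 44/61 = 0.72131
Macro-F1 score = mean = (0.78788 + 0.75410 + 0.81250 + 0.72131) / 4 = 0.7689

0.7689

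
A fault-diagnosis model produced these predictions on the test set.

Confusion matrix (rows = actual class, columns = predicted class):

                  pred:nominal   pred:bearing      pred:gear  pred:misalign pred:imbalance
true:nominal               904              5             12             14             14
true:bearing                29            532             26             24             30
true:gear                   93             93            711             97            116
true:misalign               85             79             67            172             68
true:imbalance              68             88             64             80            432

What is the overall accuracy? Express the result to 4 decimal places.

0.7048

Accuracy = trace / total = (904+532+711+172+432=2751) / 3903 = 2751/3903 = 0.7048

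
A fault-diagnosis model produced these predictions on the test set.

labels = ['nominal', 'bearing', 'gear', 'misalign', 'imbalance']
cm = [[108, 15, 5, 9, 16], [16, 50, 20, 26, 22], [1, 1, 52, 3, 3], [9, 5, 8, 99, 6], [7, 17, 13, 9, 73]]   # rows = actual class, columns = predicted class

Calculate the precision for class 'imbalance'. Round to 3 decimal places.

Take TP from the diagonal, FP from the rest of the 'imbalance' prediction marginal, FN from the rest of the 'imbalance' actual marginal.
precision = TP/(TP+FP).
imbalance: TP=73, FP=16+22+3+6=47 → 73/120 = 0.6083

0.608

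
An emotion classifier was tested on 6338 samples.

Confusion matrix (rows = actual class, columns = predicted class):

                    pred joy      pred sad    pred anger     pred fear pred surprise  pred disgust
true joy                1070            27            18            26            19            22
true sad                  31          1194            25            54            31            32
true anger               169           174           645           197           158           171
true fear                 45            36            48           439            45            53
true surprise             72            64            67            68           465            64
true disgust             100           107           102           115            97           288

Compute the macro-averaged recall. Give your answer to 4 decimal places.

0.6335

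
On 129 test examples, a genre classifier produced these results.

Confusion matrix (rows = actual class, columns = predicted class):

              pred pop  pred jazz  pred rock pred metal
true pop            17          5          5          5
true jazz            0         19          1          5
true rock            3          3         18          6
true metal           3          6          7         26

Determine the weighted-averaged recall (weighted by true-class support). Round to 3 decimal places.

0.620

Per-class recall (TP/(TP+FN)):
  pop: TP=17, FN=5+5+5=15 → 17/32 = 0.5313
  jazz: TP=19, FN=0+1+5=6 → 19/25 = 0.7600
  rock: TP=18, FN=3+3+6=12 → 18/30 = 0.6000
  metal: TP=26, FN=3+6+7=16 → 26/42 = 0.6190
Weighted-recall = Σ (supportᵢ/N)·recallᵢ with N=129: (32/129)·0.5313 + (25/129)·0.7600 + (30/129)·0.6000 + (42/129)·0.6190 = 0.620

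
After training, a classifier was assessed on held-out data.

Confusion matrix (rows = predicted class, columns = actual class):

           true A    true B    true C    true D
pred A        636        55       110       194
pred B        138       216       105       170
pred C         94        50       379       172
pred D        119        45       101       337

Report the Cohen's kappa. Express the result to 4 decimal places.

0.3738

Observed agreement pₒ = trace/N = 1568/2921 = 0.53680
Expected agreement pₑ = Σ (rowᵢ·colᵢ)/N² = (987·995 + 366·629 + 695·695 + 873·602)/2921² = 0.26029
κ = (pₒ − pₑ)/(1 − pₑ) = (0.53680 − 0.26029)/(1 − 0.26029) = 0.3738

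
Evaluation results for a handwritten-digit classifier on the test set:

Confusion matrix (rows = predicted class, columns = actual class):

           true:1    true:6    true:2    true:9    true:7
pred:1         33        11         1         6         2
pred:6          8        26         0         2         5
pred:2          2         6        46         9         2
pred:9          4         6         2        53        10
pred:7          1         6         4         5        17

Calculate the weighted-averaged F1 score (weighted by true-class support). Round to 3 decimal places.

Per-class F1 score (2·TP/(2·TP+FP+FN)):
  1: TP=33, FP=11+1+6+2=20, FN=8+2+4+1=15 → 66/101 = 0.6535
  6: TP=26, FP=8+0+2+5=15, FN=11+6+6+6=29 → 52/96 = 0.5417
  2: TP=46, FP=2+6+9+2=19, FN=1+0+2+4=7 → 92/118 = 0.7797
  9: TP=53, FP=4+6+2+10=22, FN=6+2+9+5=22 → 106/150 = 0.7067
  7: TP=17, FP=1+6+4+5=16, FN=2+5+2+10=19 → 34/69 = 0.4928
Weighted-F1 score = Σ (supportᵢ/N)·F1 scoreᵢ with N=267: (48/267)·0.6535 + (55/267)·0.5417 + (53/267)·0.7797 + (75/267)·0.7067 + (36/267)·0.4928 = 0.649

0.649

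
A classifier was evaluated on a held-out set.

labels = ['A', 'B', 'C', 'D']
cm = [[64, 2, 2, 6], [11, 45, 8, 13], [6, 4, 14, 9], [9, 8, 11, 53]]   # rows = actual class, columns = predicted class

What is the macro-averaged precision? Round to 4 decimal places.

0.6320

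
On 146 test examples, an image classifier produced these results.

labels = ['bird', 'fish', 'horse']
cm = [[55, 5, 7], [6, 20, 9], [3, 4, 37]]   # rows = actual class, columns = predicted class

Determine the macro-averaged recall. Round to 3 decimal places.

0.744

Per-class recall (TP/(TP+FN)):
  bird: TP=55, FN=5+7=12 → 55/67 = 0.8209
  fish: TP=20, FN=6+9=15 → 20/35 = 0.5714
  horse: TP=37, FN=3+4=7 → 37/44 = 0.8409
Macro-recall = mean = (0.8209 + 0.5714 + 0.8409) / 3 = 0.744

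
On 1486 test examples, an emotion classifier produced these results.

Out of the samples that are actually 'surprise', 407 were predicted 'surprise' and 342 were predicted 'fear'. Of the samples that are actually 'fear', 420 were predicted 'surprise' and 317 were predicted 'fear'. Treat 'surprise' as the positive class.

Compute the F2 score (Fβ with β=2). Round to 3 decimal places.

Fβ = (1+β²)·TP / ((1+β²)·TP + β²·FN + FP), with β²=4
= 5·407 / (5·407 + 4·342 + 420) = 0.532

0.532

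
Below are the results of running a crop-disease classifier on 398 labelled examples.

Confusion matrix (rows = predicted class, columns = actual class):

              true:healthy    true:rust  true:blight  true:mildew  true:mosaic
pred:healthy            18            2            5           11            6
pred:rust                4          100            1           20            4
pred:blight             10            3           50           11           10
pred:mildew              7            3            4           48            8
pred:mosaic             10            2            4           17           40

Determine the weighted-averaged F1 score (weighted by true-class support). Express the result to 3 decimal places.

Per-class F1 score (2·TP/(2·TP+FP+FN)):
  healthy: TP=18, FP=2+5+11+6=24, FN=4+10+7+10=31 → 36/91 = 0.3956
  rust: TP=100, FP=4+1+20+4=29, FN=2+3+3+2=10 → 200/239 = 0.8368
  blight: TP=50, FP=10+3+11+10=34, FN=5+1+4+4=14 → 100/148 = 0.6757
  mildew: TP=48, FP=7+3+4+8=22, FN=11+20+11+17=59 → 96/177 = 0.5424
  mosaic: TP=40, FP=10+2+4+17=33, FN=6+4+10+8=28 → 80/141 = 0.5674
Weighted-F1 score = Σ (supportᵢ/N)·F1 scoreᵢ with N=398: (49/398)·0.3956 + (110/398)·0.8368 + (64/398)·0.6757 + (107/398)·0.5424 + (68/398)·0.5674 = 0.631

0.631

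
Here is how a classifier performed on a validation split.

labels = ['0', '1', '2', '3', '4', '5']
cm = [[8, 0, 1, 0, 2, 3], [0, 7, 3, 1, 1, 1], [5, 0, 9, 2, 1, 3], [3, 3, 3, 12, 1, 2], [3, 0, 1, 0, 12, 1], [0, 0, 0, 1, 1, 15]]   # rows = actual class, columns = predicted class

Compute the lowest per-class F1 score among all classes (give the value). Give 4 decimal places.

0.4848

Per-class F1 score (2·TP/(2·TP+FP+FN)):
  0: TP=8, FP=0+5+3+3+0=11, FN=0+1+0+2+3=6 → 16/33 = 0.48485
  1: TP=7, FP=0+0+3+0+0=3, FN=0+3+1+1+1=6 → 14/23 = 0.60870
  2: TP=9, FP=1+3+3+1+0=8, FN=5+0+2+1+3=11 → 18/37 = 0.48649
  3: TP=12, FP=0+1+2+0+1=4, FN=3+3+3+1+2=12 → 24/40 = 0.60000
  4: TP=12, FP=2+1+1+1+1=6, FN=3+0+1+0+1=5 → 24/35 = 0.68571
  5: TP=15, FP=3+1+3+2+1=10, FN=0+0+0+1+1=2 → 30/42 = 0.71429
Lowest is class '0' with F1 score = 0.4848.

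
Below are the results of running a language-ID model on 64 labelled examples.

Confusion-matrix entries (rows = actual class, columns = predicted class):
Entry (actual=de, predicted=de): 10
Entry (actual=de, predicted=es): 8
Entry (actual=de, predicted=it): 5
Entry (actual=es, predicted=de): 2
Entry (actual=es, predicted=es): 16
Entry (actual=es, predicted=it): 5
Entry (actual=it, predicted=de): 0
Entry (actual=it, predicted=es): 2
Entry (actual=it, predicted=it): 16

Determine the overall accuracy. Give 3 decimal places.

Accuracy = trace / total = (10+16+16=42) / 64 = 42/64 = 0.656

0.656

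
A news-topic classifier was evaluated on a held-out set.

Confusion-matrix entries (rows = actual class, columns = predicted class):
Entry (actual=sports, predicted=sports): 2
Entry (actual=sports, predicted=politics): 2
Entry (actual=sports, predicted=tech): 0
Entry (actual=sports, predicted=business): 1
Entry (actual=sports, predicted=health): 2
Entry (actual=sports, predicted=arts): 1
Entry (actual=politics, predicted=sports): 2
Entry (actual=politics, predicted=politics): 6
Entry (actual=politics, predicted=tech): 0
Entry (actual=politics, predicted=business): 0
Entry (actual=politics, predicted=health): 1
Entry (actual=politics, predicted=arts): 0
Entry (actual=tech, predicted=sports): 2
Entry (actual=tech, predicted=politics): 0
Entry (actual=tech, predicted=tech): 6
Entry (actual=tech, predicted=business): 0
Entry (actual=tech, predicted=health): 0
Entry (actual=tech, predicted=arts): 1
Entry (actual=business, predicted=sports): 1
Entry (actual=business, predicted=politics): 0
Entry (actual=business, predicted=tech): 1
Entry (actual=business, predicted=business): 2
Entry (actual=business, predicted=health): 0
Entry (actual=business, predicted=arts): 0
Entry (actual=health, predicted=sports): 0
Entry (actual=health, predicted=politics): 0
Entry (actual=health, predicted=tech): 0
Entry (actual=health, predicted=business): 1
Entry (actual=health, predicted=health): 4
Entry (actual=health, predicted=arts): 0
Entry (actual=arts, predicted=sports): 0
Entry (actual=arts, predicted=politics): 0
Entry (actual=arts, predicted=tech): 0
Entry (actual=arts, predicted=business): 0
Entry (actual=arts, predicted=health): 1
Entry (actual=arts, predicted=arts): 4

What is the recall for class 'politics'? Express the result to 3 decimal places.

0.667

Treat 'politics' as positive and all other classes as negative.
recall = TP/(TP+FN).
politics: TP=6, FN=2+0+0+1+0=3 → 6/9 = 0.6667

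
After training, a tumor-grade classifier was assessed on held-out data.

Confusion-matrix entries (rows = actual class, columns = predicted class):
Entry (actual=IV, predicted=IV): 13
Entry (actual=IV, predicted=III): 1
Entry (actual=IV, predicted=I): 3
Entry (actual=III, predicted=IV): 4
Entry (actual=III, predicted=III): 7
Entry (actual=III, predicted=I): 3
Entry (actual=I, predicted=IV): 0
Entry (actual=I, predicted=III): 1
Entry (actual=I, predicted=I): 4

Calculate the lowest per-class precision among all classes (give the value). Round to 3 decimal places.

Per-class precision (TP/(TP+FP)):
  IV: TP=13, FP=4+0=4 → 13/17 = 0.7647
  III: TP=7, FP=1+1=2 → 7/9 = 0.7778
  I: TP=4, FP=3+3=6 → 4/10 = 0.4000
Lowest is class 'I' with precision = 0.400.

0.400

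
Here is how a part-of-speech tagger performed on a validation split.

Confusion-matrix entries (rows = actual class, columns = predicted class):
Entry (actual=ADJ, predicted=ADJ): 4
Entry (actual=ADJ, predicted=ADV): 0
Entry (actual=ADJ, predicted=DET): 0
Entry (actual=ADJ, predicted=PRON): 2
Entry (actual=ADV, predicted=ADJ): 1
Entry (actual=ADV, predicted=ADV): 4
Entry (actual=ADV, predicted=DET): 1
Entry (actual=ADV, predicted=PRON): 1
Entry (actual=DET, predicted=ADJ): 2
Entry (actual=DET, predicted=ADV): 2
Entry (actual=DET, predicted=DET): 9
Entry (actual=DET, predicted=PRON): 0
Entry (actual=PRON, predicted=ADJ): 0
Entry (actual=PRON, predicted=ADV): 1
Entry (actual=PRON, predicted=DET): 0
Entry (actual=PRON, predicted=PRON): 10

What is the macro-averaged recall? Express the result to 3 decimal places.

Per-class recall (TP/(TP+FN)):
  ADJ: TP=4, FN=0+0+2=2 → 4/6 = 0.6667
  ADV: TP=4, FN=1+1+1=3 → 4/7 = 0.5714
  DET: TP=9, FN=2+2+0=4 → 9/13 = 0.6923
  PRON: TP=10, FN=0+1+0=1 → 10/11 = 0.9091
Macro-recall = mean = (0.6667 + 0.5714 + 0.6923 + 0.9091) / 4 = 0.710

0.710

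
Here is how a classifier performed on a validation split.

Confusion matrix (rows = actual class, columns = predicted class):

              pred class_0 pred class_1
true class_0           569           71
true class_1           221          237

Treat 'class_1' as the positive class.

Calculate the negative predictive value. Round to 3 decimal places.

0.720

NPV = TN/(TN+FN) = 569/(569+221) = 0.720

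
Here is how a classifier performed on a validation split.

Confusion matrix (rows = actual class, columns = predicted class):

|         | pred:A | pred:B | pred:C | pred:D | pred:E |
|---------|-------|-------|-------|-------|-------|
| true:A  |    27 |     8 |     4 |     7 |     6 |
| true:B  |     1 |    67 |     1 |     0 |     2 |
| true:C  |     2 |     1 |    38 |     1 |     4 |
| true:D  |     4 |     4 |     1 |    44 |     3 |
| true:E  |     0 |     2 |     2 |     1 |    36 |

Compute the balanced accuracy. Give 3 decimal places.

0.791

Balanced accuracy = mean of per-class recall.
  A: recall = 27/52 = 0.5192
  B: recall = 67/71 = 0.9437
  C: recall = 38/46 = 0.8261
  D: recall = 44/56 = 0.7857
  E: recall = 36/41 = 0.8780
Mean = (0.5192 + 0.9437 + 0.8261 + 0.7857 + 0.8780) / 5 = 0.791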